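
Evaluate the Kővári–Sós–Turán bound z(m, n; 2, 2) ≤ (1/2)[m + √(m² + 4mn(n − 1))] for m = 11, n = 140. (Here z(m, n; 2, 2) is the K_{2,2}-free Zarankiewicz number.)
z(11, 140; 2, 2) ≤ (1/2)[11 + √(11² + 4·11·140·139)] = (1/2)[11 + √856361] = 468.1989

Kővári–Sós–Turán: let r_1, ..., r_11 be the row sums and z = Σ r_i the total number of 1s. Each pair of columns can share at most one row with both entries 1 (else a 2×2 all-ones block appears), so Σ_i C(r_i, 2) ≤ C(140, 2) = 9730. By convexity Σ_i C(r_i, 2) ≥ 11·C(z/11, 2) = z(z − 11)/(2·11), giving z² − 11z − 11·140·139 ≤ 0 and hence z ≤ (1/2)[11 + √(121 + 4·214060)] = (1/2)[11 + √856361] ≈ (1/2)(11 + 925.3978) = 468.1989.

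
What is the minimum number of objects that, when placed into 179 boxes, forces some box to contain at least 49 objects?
n = (49 − 1)·179 + 1 = 8593

By the generalised pigeonhole principle, to guarantee some box contains ≥ r objects we need more than (r − 1) · k objects total. Threshold: n = (r − 1) · k + 1. With r = 49 and k = 179: n = 48 · 179 + 1 = 8592 + 1 = 8593. For n = 8592 = 48 · 179, we can put exactly 48 objects in every box, avoiding 49 in any single one — so 8593 is tight.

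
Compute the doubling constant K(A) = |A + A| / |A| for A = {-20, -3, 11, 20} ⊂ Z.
K = |A + A| / |A| = 10/4 = 5/2

Enumerate A + A = {a + b : a, b ∈ A}. With |A| = 4, there are |A|^2 = 16 ordered sum pairs; collecting distinct values, A + A = {-40, -23, -9, -6, 0, 8, 17, 22, 31, 40}, so |A + A| = 10. Thus K = 10/4 = 5/2. For comparison, the minimum possible |A + A| over all 4-element sets is 2·4 − 1 = 7 (so min K = 7/4), attained only by arithmetic progressions.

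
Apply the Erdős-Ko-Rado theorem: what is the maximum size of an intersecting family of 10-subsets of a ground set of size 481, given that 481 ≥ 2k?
max |F| = C(480, 9) = 3456543581049653600

The Erdős-Ko-Rado theorem states: for n ≥ 2k, an intersecting family of k-subsets of an n-element set has size at most C(n − 1, k − 1), with equality for 'star' families {A ⊆ [n] : |A| = k, i ∈ A} (fix an element i). For n = 481, k = 10: C(480, 9) = 3456543581049653600.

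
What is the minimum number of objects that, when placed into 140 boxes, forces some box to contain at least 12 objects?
n = (12 − 1)·140 + 1 = 1541

By the generalised pigeonhole principle, to guarantee some box contains ≥ r objects we need more than (r − 1) · k objects total. Threshold: n = (r − 1) · k + 1. With r = 12 and k = 140: n = 11 · 140 + 1 = 1540 + 1 = 1541. For n = 1540 = 11 · 140, we can put exactly 11 objects in every box, avoiding 12 in any single one — so 1541 is tight.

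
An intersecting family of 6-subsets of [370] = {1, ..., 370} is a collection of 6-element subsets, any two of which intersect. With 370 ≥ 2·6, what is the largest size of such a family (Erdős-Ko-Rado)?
max |F| = C(369, 5) = 55479552948

Erdős-Ko-Rado (1961): when n ≥ 2k, max |F| = C(n−1, k−1). The bound is attained by the star {A : i ∈ A} for any fixed i ∈ [n]. Here C(370−1, 6−1) = C(369, 5) = 55479552948.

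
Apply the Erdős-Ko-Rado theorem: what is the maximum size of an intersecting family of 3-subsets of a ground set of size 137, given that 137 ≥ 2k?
max |F| = C(136, 2) = 9180

Erdős-Ko-Rado (1961): when n ≥ 2k, max |F| = C(n−1, k−1). The bound is attained by the star {A : i ∈ A} for any fixed i ∈ [n]. Here C(137−1, 3−1) = C(136, 2) = 9180.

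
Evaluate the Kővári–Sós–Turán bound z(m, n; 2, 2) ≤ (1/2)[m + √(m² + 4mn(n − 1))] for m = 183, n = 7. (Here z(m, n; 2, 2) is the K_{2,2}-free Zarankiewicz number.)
z(183, 7; 2, 2) ≤ (1/2)[183 + √(183² + 4·183·7·6)] = (1/2)[183 + √64233] = 218.2212

Kővári–Sós–Turán: let r_1, ..., r_183 be the row sums and z = Σ r_i the total number of 1s. Each pair of columns can share at most one row with both entries 1 (else a 2×2 all-ones block appears), so Σ_i C(r_i, 2) ≤ C(7, 2) = 21. By convexity Σ_i C(r_i, 2) ≥ 183·C(z/183, 2) = z(z − 183)/(2·183), giving z² − 183z − 183·7·6 ≤ 0 and hence z ≤ (1/2)[183 + √(33489 + 4·7686)] = (1/2)[183 + √64233] ≈ (1/2)(183 + 253.4423) = 218.2212.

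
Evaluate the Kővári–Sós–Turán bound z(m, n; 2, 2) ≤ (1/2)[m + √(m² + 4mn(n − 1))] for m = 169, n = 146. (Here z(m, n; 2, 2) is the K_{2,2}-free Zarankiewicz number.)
z(169, 146; 2, 2) ≤ (1/2)[169 + √(169² + 4·169·146·145)] = (1/2)[169 + √14339481] = 1977.8754

Kővári–Sós–Turán: let r_1, ..., r_169 be the row sums and z = Σ r_i the total number of 1s. Each pair of columns can share at most one row with both entries 1 (else a 2×2 all-ones block appears), so Σ_i C(r_i, 2) ≤ C(146, 2) = 10585. By convexity Σ_i C(r_i, 2) ≥ 169·C(z/169, 2) = z(z − 169)/(2·169), giving z² − 169z − 169·146·145 ≤ 0 and hence z ≤ (1/2)[169 + √(28561 + 4·3577730)] = (1/2)[169 + √14339481] ≈ (1/2)(169 + 3786.7507) = 1977.8754.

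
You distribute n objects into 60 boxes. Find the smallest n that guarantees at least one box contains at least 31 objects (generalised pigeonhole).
n = (31 − 1)·60 + 1 = 1801

By the generalised pigeonhole principle, to guarantee some box contains ≥ r objects we need more than (r − 1) · k objects total. Threshold: n = (r − 1) · k + 1. With r = 31 and k = 60: n = 30 · 60 + 1 = 1800 + 1 = 1801. For n = 1800 = 30 · 60, we can put exactly 30 objects in every box, avoiding 31 in any single one — so 1801 is tight.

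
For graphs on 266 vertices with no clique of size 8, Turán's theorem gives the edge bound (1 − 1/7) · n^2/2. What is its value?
Turán density bound = (6/7) · 266^2/2 = 30324

Turán's theorem: ex(n, K_{r+1}) is achieved by the complete r-partite Turán graph T(n, r) with parts as balanced as possible, and is at most (1 − 1/r) · n^2/2. For r = 7, n = 266: the density bound is (6/7) · 70756/2 = 30324. Since 7 ∣ 266, the Turán graph T(266, 7) has parts of equal size 38, and its edge count e(T(266, 7)) = 30324 attains the density bound exactly.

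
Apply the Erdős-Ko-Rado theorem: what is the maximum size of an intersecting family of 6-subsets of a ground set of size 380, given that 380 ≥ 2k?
max |F| = C(379, 5) = 63461484450

Erdős-Ko-Rado (1961): when n ≥ 2k, max |F| = C(n−1, k−1). The bound is attained by the star {A : i ∈ A} for any fixed i ∈ [n]. Here C(380−1, 6−1) = C(379, 5) = 63461484450.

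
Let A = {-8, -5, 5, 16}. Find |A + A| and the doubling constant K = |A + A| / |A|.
K = |A + A| / |A| = 10/4 = 5/2

Enumerate A + A = {a + b : a, b ∈ A}. With |A| = 4, there are |A|^2 = 16 ordered sum pairs; collecting distinct values, A + A = {-16, -13, -10, -3, 0, 8, 10, 11, 21, 32}, so |A + A| = 10. Thus K = 10/4 = 5/2. For comparison, the minimum possible |A + A| over all 4-element sets is 2·4 − 1 = 7 (so min K = 7/4), attained only by arithmetic progressions.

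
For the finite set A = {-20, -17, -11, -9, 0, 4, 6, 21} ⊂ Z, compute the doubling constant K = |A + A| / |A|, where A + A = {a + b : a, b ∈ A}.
K = |A + A| / |A| = 30/8 = 15/4

Enumerate A + A = {a + b : a, b ∈ A}. With |A| = 8, there are |A|^2 = 64 ordered sum pairs; collecting distinct values, A + A = {-40, -37, -34, -31, -29, -28, -26, -22, -20, -18, -17, -16, -14, -13, -11, -9, -7, -5, -3, 0, 1, 4, 6, 8, 10, 12, 21, 25, 27, 42}, so |A + A| = 30. Thus K = 30/8 = 15/4. For comparison, the minimum possible |A + A| over all 8-element sets is 2·8 − 1 = 15 (so min K = 15/8), attained only by arithmetic progressions.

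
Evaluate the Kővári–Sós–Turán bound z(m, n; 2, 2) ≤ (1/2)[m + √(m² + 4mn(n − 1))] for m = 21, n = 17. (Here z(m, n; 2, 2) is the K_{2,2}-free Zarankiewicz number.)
z(21, 17; 2, 2) ≤ (1/2)[21 + √(21² + 4·21·17·16)] = (1/2)[21 + √23289] = 86.8037

Kővári–Sós–Turán: let r_1, ..., r_21 be the row sums and z = Σ r_i the total number of 1s. Each pair of columns can share at most one row with both entries 1 (else a 2×2 all-ones block appears), so Σ_i C(r_i, 2) ≤ C(17, 2) = 136. By convexity Σ_i C(r_i, 2) ≥ 21·C(z/21, 2) = z(z − 21)/(2·21), giving z² − 21z − 21·17·16 ≤ 0 and hence z ≤ (1/2)[21 + √(441 + 4·5712)] = (1/2)[21 + √23289] ≈ (1/2)(21 + 152.6073) = 86.8037.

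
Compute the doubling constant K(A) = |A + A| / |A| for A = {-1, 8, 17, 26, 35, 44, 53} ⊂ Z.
K = |A + A| / |A| = 13/7

Enumerate A + A = {a + b : a, b ∈ A}. With |A| = 7, there are |A|^2 = 49 ordered sum pairs; collecting distinct values, A + A = {-2, 7, 16, 25, 34, 43, 52, 61, 70, 79, 88, 97, 106}, so |A + A| = 13. Thus K = 13/7. Here |A + A| = 2|A| − 1 = 13, the minimum possible — so K = 13/7 is minimal, which holds iff A is an arithmetic progression.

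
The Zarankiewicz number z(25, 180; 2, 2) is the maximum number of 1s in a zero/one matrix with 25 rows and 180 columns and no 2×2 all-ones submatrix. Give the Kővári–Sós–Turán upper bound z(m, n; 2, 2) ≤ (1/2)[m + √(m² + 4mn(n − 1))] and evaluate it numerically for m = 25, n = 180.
z(25, 180; 2, 2) ≤ (1/2)[25 + √(25² + 4·25·180·179)] = (1/2)[25 + √3222625] = 910.0836

Kővári–Sós–Turán: let r_1, ..., r_25 be the row sums and z = Σ r_i the total number of 1s. Each pair of columns can share at most one row with both entries 1 (else a 2×2 all-ones block appears), so Σ_i C(r_i, 2) ≤ C(180, 2) = 16110. By convexity Σ_i C(r_i, 2) ≥ 25·C(z/25, 2) = z(z − 25)/(2·25), giving z² − 25z − 25·180·179 ≤ 0 and hence z ≤ (1/2)[25 + √(625 + 4·805500)] = (1/2)[25 + √3222625] ≈ (1/2)(25 + 1795.1671) = 910.0836.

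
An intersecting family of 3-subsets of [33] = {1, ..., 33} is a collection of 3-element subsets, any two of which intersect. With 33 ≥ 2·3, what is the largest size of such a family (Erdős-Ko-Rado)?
max |F| = C(32, 2) = 496

The Erdős-Ko-Rado theorem states: for n ≥ 2k, an intersecting family of k-subsets of an n-element set has size at most C(n − 1, k − 1), with equality for 'star' families {A ⊆ [n] : |A| = k, i ∈ A} (fix an element i). For n = 33, k = 3: C(32, 2) = 496.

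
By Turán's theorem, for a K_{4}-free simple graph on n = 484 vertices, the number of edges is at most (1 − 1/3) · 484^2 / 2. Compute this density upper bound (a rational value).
Turán density bound = (2/3) · 484^2/2 = 234256/3 ≈ 78085.3333

Turán's theorem: ex(n, K_{r+1}) is achieved by the complete r-partite Turán graph T(n, r) with parts as balanced as possible, and is at most (1 − 1/r) · n^2/2. For r = 3, n = 484: the density bound is (2/3) · 234256/2 = 234256/3 ≈ 78085.3333. The integer-valued extremum is e(T(484, 3)) = 78085, which is strictly less than the density bound 234256/3 since 3 ∤ 484 (the parts of T(484, 3) cannot all be equal).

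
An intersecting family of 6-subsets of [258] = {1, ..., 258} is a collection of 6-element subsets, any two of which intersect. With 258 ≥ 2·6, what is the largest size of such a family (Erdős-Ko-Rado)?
max |F| = C(257, 5) = 8984341696

The Erdős-Ko-Rado theorem states: for n ≥ 2k, an intersecting family of k-subsets of an n-element set has size at most C(n − 1, k − 1), with equality for 'star' families {A ⊆ [n] : |A| = k, i ∈ A} (fix an element i). For n = 258, k = 6: C(257, 5) = 8984341696.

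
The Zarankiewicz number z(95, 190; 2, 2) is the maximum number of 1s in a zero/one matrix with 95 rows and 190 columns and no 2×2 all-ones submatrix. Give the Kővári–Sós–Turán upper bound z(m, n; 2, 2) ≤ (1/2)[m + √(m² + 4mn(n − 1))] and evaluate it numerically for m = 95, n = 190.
z(95, 190; 2, 2) ≤ (1/2)[95 + √(95² + 4·95·190·189)] = (1/2)[95 + √13654825] = 1895.1218

Kővári–Sós–Turán: let r_1, ..., r_95 be the row sums and z = Σ r_i the total number of 1s. Each pair of columns can share at most one row with both entries 1 (else a 2×2 all-ones block appears), so Σ_i C(r_i, 2) ≤ C(190, 2) = 17955. By convexity Σ_i C(r_i, 2) ≥ 95·C(z/95, 2) = z(z − 95)/(2·95), giving z² − 95z − 95·190·189 ≤ 0 and hence z ≤ (1/2)[95 + √(9025 + 4·3411450)] = (1/2)[95 + √13654825] ≈ (1/2)(95 + 3695.2436) = 1895.1218.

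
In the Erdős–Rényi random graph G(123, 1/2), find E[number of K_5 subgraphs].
E[# K_5] = C(123, 5) · (1/2)^C(5, 2) = 216071394 / 2^10 = 108035697/512 ≈ 211007.220703

For each 5-subset S of vertices (there are C(123, 5) = 216071394 such S), let X_S = 1 if S induces a K_5 (all C(5, 2) = 10 edges present). Then P(X_S = 1) = (1/2)^10 = 1/1024. By linearity of expectation, E[# K_5] = C(123, 5) · (1/2)^10 = 216071394 / 1024 = 108035697/512 ≈ 211007.220703.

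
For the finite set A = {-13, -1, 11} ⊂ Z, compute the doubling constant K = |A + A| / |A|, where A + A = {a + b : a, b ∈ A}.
K = |A + A| / |A| = 5/3

Enumerate A + A = {a + b : a, b ∈ A}. With |A| = 3, there are |A|^2 = 9 ordered sum pairs; collecting distinct values, A + A = {-26, -14, -2, 10, 22}, so |A + A| = 5. Thus K = 5/3. Here |A + A| = 2|A| − 1 = 5, the minimum possible — so K = 5/3 is minimal, which holds iff A is an arithmetic progression.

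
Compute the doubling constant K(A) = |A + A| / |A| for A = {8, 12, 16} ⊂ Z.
K = |A + A| / |A| = 5/3

Enumerate A + A = {a + b : a, b ∈ A}. With |A| = 3, there are |A|^2 = 9 ordered sum pairs; collecting distinct values, A + A = {16, 20, 24, 28, 32}, so |A + A| = 5. Thus K = 5/3. Here |A + A| = 2|A| − 1 = 5, the minimum possible — so K = 5/3 is minimal, which holds iff A is an arithmetic progression.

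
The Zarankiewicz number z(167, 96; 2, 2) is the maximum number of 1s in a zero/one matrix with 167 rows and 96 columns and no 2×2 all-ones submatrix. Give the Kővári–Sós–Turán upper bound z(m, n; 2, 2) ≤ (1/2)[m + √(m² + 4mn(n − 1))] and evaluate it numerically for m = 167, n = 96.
z(167, 96; 2, 2) ≤ (1/2)[167 + √(167² + 4·167·96·95)] = (1/2)[167 + √6120049] = 1320.4366

Kővári–Sós–Turán: let r_1, ..., r_167 be the row sums and z = Σ r_i the total number of 1s. Each pair of columns can share at most one row with both entries 1 (else a 2×2 all-ones block appears), so Σ_i C(r_i, 2) ≤ C(96, 2) = 4560. By convexity Σ_i C(r_i, 2) ≥ 167·C(z/167, 2) = z(z − 167)/(2·167), giving z² − 167z − 167·96·95 ≤ 0 and hence z ≤ (1/2)[167 + √(27889 + 4·1523040)] = (1/2)[167 + √6120049] ≈ (1/2)(167 + 2473.8733) = 1320.4366.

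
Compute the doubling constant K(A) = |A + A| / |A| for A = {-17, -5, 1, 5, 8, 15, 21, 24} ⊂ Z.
K = |A + A| / |A| = 32/8 = 4

Enumerate A + A = {a + b : a, b ∈ A}. With |A| = 8, there are |A|^2 = 64 ordered sum pairs; collecting distinct values, A + A = {-34, -22, -16, -12, -10, -9, -4, -2, 0, 2, 3, 4, 6, 7, 9, 10, 13, 16, 19, 20, 22, 23, 25, 26, 29, 30, 32, 36, 39, 42, 45, 48}, so |A + A| = 32. Thus K = 32/8 = 4. For comparison, the minimum possible |A + A| over all 8-element sets is 2·8 − 1 = 15 (so min K = 15/8), attained only by arithmetic progressions.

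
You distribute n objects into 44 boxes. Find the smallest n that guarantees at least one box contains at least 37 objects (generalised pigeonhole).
n = (37 − 1)·44 + 1 = 1585

By the generalised pigeonhole principle, to guarantee some box contains ≥ r objects we need more than (r − 1) · k objects total. Threshold: n = (r − 1) · k + 1. With r = 37 and k = 44: n = 36 · 44 + 1 = 1584 + 1 = 1585. For n = 1584 = 36 · 44, we can put exactly 36 objects in every box, avoiding 37 in any single one — so 1585 is tight.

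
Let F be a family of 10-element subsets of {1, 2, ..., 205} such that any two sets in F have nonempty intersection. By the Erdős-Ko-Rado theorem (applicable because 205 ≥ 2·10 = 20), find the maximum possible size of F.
max |F| = C(204, 9) = 1409876783932540

The Erdős-Ko-Rado theorem states: for n ≥ 2k, an intersecting family of k-subsets of an n-element set has size at most C(n − 1, k − 1), with equality for 'star' families {A ⊆ [n] : |A| = k, i ∈ A} (fix an element i). For n = 205, k = 10: C(204, 9) = 1409876783932540.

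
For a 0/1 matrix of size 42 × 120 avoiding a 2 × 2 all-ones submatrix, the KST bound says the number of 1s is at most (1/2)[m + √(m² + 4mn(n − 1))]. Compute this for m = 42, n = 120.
z(42, 120; 2, 2) ≤ (1/2)[42 + √(42² + 4·42·120·119)] = (1/2)[42 + √2400804] = 795.7264

Kővári–Sós–Turán: let r_1, ..., r_42 be the row sums and z = Σ r_i the total number of 1s. Each pair of columns can share at most one row with both entries 1 (else a 2×2 all-ones block appears), so Σ_i C(r_i, 2) ≤ C(120, 2) = 7140. By convexity Σ_i C(r_i, 2) ≥ 42·C(z/42, 2) = z(z − 42)/(2·42), giving z² − 42z − 42·120·119 ≤ 0 and hence z ≤ (1/2)[42 + √(1764 + 4·599760)] = (1/2)[42 + √2400804] ≈ (1/2)(42 + 1549.4528) = 795.7264.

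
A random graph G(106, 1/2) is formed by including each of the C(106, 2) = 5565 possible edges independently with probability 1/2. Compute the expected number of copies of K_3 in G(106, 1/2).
E[# K_3] = C(106, 3) · (1/2)^C(3, 2) = 192920 / 2^3 = 24115

For each 3-subset S of vertices (there are C(106, 3) = 192920 such S), let X_S = 1 if S induces a K_3 (all C(3, 2) = 3 edges present). Then P(X_S = 1) = (1/2)^3 = 1/8. By linearity of expectation, E[# K_3] = C(106, 3) · (1/2)^3 = 192920 / 8 = 24115.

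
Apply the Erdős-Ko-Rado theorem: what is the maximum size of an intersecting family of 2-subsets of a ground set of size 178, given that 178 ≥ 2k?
max |F| = C(177, 1) = 177

The Erdős-Ko-Rado theorem states: for n ≥ 2k, an intersecting family of k-subsets of an n-element set has size at most C(n − 1, k − 1), with equality for 'star' families {A ⊆ [n] : |A| = k, i ∈ A} (fix an element i). For n = 178, k = 2: C(177, 1) = 177.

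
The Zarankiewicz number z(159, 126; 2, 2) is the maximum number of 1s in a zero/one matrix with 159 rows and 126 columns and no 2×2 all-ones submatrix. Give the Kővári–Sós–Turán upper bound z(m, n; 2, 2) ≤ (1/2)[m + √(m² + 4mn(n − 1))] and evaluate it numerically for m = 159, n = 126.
z(159, 126; 2, 2) ≤ (1/2)[159 + √(159² + 4·159·126·125)] = (1/2)[159 + √10042281] = 1663.9779

Kővári–Sós–Turán: let r_1, ..., r_159 be the row sums and z = Σ r_i the total number of 1s. Each pair of columns can share at most one row with both entries 1 (else a 2×2 all-ones block appears), so Σ_i C(r_i, 2) ≤ C(126, 2) = 7875. By convexity Σ_i C(r_i, 2) ≥ 159·C(z/159, 2) = z(z − 159)/(2·159), giving z² − 159z − 159·126·125 ≤ 0 and hence z ≤ (1/2)[159 + √(25281 + 4·2504250)] = (1/2)[159 + √10042281] ≈ (1/2)(159 + 3168.9558) = 1663.9779.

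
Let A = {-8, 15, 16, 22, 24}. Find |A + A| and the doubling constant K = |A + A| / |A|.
K = |A + A| / |A| = 15/5 = 3

Enumerate A + A = {a + b : a, b ∈ A}. With |A| = 5, there are |A|^2 = 25 ordered sum pairs; collecting distinct values, A + A = {-16, 7, 8, 14, 16, 30, 31, 32, 37, 38, 39, 40, 44, 46, 48}, so |A + A| = 15. Thus K = 15/5 = 3. For comparison, the minimum possible |A + A| over all 5-element sets is 2·5 − 1 = 9 (so min K = 9/5), attained only by arithmetic progressions.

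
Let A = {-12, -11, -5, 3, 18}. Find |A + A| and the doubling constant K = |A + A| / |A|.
K = |A + A| / |A| = 14/5

Enumerate A + A = {a + b : a, b ∈ A}. With |A| = 5, there are |A|^2 = 25 ordered sum pairs; collecting distinct values, A + A = {-24, -23, -22, -17, -16, -10, -9, -8, -2, 6, 7, 13, 21, 36}, so |A + A| = 14. Thus K = 14/5. For comparison, the minimum possible |A + A| over all 5-element sets is 2·5 − 1 = 9 (so min K = 9/5), attained only by arithmetic progressions.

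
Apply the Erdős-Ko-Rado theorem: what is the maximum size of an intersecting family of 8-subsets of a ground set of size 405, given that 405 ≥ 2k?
max |F| = C(404, 7) = 330782297702480

Erdős-Ko-Rado (1961): when n ≥ 2k, max |F| = C(n−1, k−1). The bound is attained by the star {A : i ∈ A} for any fixed i ∈ [n]. Here C(405−1, 8−1) = C(404, 7) = 330782297702480.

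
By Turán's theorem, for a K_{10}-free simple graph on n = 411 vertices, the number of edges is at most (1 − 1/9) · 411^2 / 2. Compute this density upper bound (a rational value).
Turán density bound = (8/9) · 411^2/2 = 75076

Turán's theorem: ex(n, K_{r+1}) is achieved by the complete r-partite Turán graph T(n, r) with parts as balanced as possible, and is at most (1 − 1/r) · n^2/2. For r = 9, n = 411: the density bound is (8/9) · 168921/2 = 75076. The integer-valued extremum is e(T(411, 9)) = 75075, which is strictly less than the density bound 75076 since 9 ∤ 411 (the parts of T(411, 9) cannot all be equal).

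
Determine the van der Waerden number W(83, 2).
W(83, 2) = 83 + 1 = 84

A 2-term AP is any pair of integers, so a monochromatic 2-AP exists iff some colour is used at least twice. With 83 colours, the colouring i ↦ i on {1, ..., 83} uses each colour once, avoiding any monochromatic pair, so W(83, 2) > 83. For {1, ..., 84}, pigeonhole forces two integers of the same colour, which form a monochromatic 2-AP. Hence W(83, 2) = 84.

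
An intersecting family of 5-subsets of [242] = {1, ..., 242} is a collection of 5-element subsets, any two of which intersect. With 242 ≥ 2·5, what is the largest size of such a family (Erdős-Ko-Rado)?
max |F| = C(241, 4) = 137085620

Erdős-Ko-Rado (1961): when n ≥ 2k, max |F| = C(n−1, k−1). The bound is attained by the star {A : i ∈ A} for any fixed i ∈ [n]. Here C(242−1, 5−1) = C(241, 4) = 137085620.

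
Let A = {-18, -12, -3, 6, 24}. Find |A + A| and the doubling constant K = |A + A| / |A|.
K = |A + A| / |A| = 13/5

Enumerate A + A = {a + b : a, b ∈ A}. With |A| = 5, there are |A|^2 = 25 ordered sum pairs; collecting distinct values, A + A = {-36, -30, -24, -21, -15, -12, -6, 3, 6, 12, 21, 30, 48}, so |A + A| = 13. Thus K = 13/5. For comparison, the minimum possible |A + A| over all 5-element sets is 2·5 − 1 = 9 (so min K = 9/5), attained only by arithmetic progressions.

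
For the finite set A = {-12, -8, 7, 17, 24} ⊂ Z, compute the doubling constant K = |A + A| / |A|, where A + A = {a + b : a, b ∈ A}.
K = |A + A| / |A| = 15/5 = 3

Enumerate A + A = {a + b : a, b ∈ A}. With |A| = 5, there are |A|^2 = 25 ordered sum pairs; collecting distinct values, A + A = {-24, -20, -16, -5, -1, 5, 9, 12, 14, 16, 24, 31, 34, 41, 48}, so |A + A| = 15. Thus K = 15/5 = 3. For comparison, the minimum possible |A + A| over all 5-element sets is 2·5 − 1 = 9 (so min K = 9/5), attained only by arithmetic progressions.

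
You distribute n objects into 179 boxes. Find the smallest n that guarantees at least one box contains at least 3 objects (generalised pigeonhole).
n = (3 − 1)·179 + 1 = 359

By the generalised pigeonhole principle, to guarantee some box contains ≥ r objects we need more than (r − 1) · k objects total. Threshold: n = (r − 1) · k + 1. With r = 3 and k = 179: n = 2 · 179 + 1 = 358 + 1 = 359. For n = 358 = 2 · 179, we can put exactly 2 objects in every box, avoiding 3 in any single one — so 359 is tight.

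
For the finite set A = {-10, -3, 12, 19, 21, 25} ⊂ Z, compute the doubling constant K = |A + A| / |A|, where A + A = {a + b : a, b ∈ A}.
K = |A + A| / |A| = 20/6 = 10/3

Enumerate A + A = {a + b : a, b ∈ A}. With |A| = 6, there are |A|^2 = 36 ordered sum pairs; collecting distinct values, A + A = {-20, -13, -6, 2, 9, 11, 15, 16, 18, 22, 24, 31, 33, 37, 38, 40, 42, 44, 46, 50}, so |A + A| = 20. Thus K = 20/6 = 10/3. For comparison, the minimum possible |A + A| over all 6-element sets is 2·6 − 1 = 11 (so min K = 11/6), attained only by arithmetic progressions.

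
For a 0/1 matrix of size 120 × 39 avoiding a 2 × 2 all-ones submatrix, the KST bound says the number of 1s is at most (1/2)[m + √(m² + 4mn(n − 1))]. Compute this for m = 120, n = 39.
z(120, 39; 2, 2) ≤ (1/2)[120 + √(120² + 4·120·39·38)] = (1/2)[120 + √725760] = 485.9577

Kővári–Sós–Turán: let r_1, ..., r_120 be the row sums and z = Σ r_i the total number of 1s. Each pair of columns can share at most one row with both entries 1 (else a 2×2 all-ones block appears), so Σ_i C(r_i, 2) ≤ C(39, 2) = 741. By convexity Σ_i C(r_i, 2) ≥ 120·C(z/120, 2) = z(z − 120)/(2·120), giving z² − 120z − 120·39·38 ≤ 0 and hence z ≤ (1/2)[120 + √(14400 + 4·177840)] = (1/2)[120 + √725760] ≈ (1/2)(120 + 851.9155) = 485.9577.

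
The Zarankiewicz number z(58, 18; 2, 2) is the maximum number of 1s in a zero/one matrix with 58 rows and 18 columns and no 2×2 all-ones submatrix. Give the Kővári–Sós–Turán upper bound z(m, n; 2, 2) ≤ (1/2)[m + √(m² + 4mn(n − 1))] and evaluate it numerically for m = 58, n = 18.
z(58, 18; 2, 2) ≤ (1/2)[58 + √(58² + 4·58·18·17)] = (1/2)[58 + √74356] = 165.3415

Kővári–Sós–Turán: let r_1, ..., r_58 be the row sums and z = Σ r_i the total number of 1s. Each pair of columns can share at most one row with both entries 1 (else a 2×2 all-ones block appears), so Σ_i C(r_i, 2) ≤ C(18, 2) = 153. By convexity Σ_i C(r_i, 2) ≥ 58·C(z/58, 2) = z(z − 58)/(2·58), giving z² − 58z − 58·18·17 ≤ 0 and hence z ≤ (1/2)[58 + √(3364 + 4·17748)] = (1/2)[58 + √74356] ≈ (1/2)(58 + 272.683) = 165.3415.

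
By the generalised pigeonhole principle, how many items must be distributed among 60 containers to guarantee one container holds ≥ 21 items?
n = (21 − 1)·60 + 1 = 1201

By the generalised pigeonhole principle, to guarantee some box contains ≥ r objects we need more than (r − 1) · k objects total. Threshold: n = (r − 1) · k + 1. With r = 21 and k = 60: n = 20 · 60 + 1 = 1200 + 1 = 1201. For n = 1200 = 20 · 60, we can put exactly 20 objects in every box, avoiding 21 in any single one — so 1201 is tight.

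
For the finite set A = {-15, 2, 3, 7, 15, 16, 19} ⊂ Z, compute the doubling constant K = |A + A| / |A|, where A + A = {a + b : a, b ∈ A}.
K = |A + A| / |A| = 25/7

Enumerate A + A = {a + b : a, b ∈ A}. With |A| = 7, there are |A|^2 = 49 ordered sum pairs; collecting distinct values, A + A = {-30, -13, -12, -8, 0, 1, 4, 5, 6, 9, 10, 14, 17, 18, 19, 21, 22, 23, 26, 30, 31, 32, 34, 35, 38}, so |A + A| = 25. Thus K = 25/7. For comparison, the minimum possible |A + A| over all 7-element sets is 2·7 − 1 = 13 (so min K = 13/7), attained only by arithmetic progressions.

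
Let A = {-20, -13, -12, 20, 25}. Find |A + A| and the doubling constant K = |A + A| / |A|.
K = |A + A| / |A| = 15/5 = 3

Enumerate A + A = {a + b : a, b ∈ A}. With |A| = 5, there are |A|^2 = 25 ordered sum pairs; collecting distinct values, A + A = {-40, -33, -32, -26, -25, -24, 0, 5, 7, 8, 12, 13, 40, 45, 50}, so |A + A| = 15. Thus K = 15/5 = 3. For comparison, the minimum possible |A + A| over all 5-element sets is 2·5 − 1 = 9 (so min K = 9/5), attained only by arithmetic progressions.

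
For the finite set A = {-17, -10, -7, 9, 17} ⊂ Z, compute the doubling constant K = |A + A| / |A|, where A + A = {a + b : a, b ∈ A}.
K = |A + A| / |A| = 15/5 = 3

Enumerate A + A = {a + b : a, b ∈ A}. With |A| = 5, there are |A|^2 = 25 ordered sum pairs; collecting distinct values, A + A = {-34, -27, -24, -20, -17, -14, -8, -1, 0, 2, 7, 10, 18, 26, 34}, so |A + A| = 15. Thus K = 15/5 = 3. For comparison, the minimum possible |A + A| over all 5-element sets is 2·5 − 1 = 9 (so min K = 9/5), attained only by arithmetic progressions.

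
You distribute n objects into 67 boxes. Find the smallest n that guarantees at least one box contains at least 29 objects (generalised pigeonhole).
n = (29 − 1)·67 + 1 = 1877

By the generalised pigeonhole principle, to guarantee some box contains ≥ r objects we need more than (r − 1) · k objects total. Threshold: n = (r − 1) · k + 1. With r = 29 and k = 67: n = 28 · 67 + 1 = 1876 + 1 = 1877. For n = 1876 = 28 · 67, we can put exactly 28 objects in every box, avoiding 29 in any single one — so 1877 is tight.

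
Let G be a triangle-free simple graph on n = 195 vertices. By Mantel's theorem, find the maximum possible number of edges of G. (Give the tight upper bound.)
ex(195, K_3) = ⌊195^2/4⌋ = 9506

Mantel (1907): a triangle-free graph on n vertices has at most ⌊n^2/4⌋ edges, with equality for the complete bipartite graph K_{⌊n/2⌋, ⌈n/2⌉}. For n = 195: ⌊195^2/4⌋ = ⌊38025/4⌋ = 9506. The extremal graph is K_{97, 98}, which has 97·98 = 9506 edges.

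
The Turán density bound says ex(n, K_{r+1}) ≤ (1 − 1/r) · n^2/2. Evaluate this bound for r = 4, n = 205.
Turán density bound = (3/4) · 205^2/2 = 126075/8 ≈ 15759.375

Turán's theorem: ex(n, K_{r+1}) is achieved by the complete r-partite Turán graph T(n, r) with parts as balanced as possible, and is at most (1 − 1/r) · n^2/2. For r = 4, n = 205: the density bound is (3/4) · 42025/2 = 126075/8 ≈ 15759.375. The integer-valued extremum is e(T(205, 4)) = 15759, which is strictly less than the density bound 126075/8 since 4 ∤ 205 (the parts of T(205, 4) cannot all be equal).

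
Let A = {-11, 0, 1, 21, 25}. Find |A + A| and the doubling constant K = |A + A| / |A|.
K = |A + A| / |A| = 15/5 = 3

Enumerate A + A = {a + b : a, b ∈ A}. With |A| = 5, there are |A|^2 = 25 ordered sum pairs; collecting distinct values, A + A = {-22, -11, -10, 0, 1, 2, 10, 14, 21, 22, 25, 26, 42, 46, 50}, so |A + A| = 15. Thus K = 15/5 = 3. For comparison, the minimum possible |A + A| over all 5-element sets is 2·5 − 1 = 9 (so min K = 9/5), attained only by arithmetic progressions.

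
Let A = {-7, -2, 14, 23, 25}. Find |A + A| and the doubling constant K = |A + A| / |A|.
K = |A + A| / |A| = 15/5 = 3

Enumerate A + A = {a + b : a, b ∈ A}. With |A| = 5, there are |A|^2 = 25 ordered sum pairs; collecting distinct values, A + A = {-14, -9, -4, 7, 12, 16, 18, 21, 23, 28, 37, 39, 46, 48, 50}, so |A + A| = 15. Thus K = 15/5 = 3. For comparison, the minimum possible |A + A| over all 5-element sets is 2·5 − 1 = 9 (so min K = 9/5), attained only by arithmetic progressions.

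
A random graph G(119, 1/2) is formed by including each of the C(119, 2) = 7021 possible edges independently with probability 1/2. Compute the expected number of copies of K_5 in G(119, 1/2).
E[# K_5] = C(119, 5) · (1/2)^C(5, 2) = 182637273 / 2^10 ≈ 178356.711914

For each 5-subset S of vertices (there are C(119, 5) = 182637273 such S), let X_S = 1 if S induces a K_5 (all C(5, 2) = 10 edges present). Then P(X_S = 1) = (1/2)^10 = 1/1024. By linearity of expectation, E[# K_5] = C(119, 5) · (1/2)^10 = 182637273 / 1024 ≈ 178356.711914.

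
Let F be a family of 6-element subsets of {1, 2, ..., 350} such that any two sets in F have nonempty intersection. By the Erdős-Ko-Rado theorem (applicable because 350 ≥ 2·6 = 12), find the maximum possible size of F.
max |F| = C(349, 5) = 41922588819

The Erdős-Ko-Rado theorem states: for n ≥ 2k, an intersecting family of k-subsets of an n-element set has size at most C(n − 1, k − 1), with equality for 'star' families {A ⊆ [n] : |A| = k, i ∈ A} (fix an element i). For n = 350, k = 6: C(349, 5) = 41922588819.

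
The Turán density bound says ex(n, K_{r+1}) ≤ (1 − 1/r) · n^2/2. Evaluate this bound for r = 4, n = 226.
Turán density bound = (3/4) · 226^2/2 = 38307/2 ≈ 19153.5

Turán's theorem: ex(n, K_{r+1}) is achieved by the complete r-partite Turán graph T(n, r) with parts as balanced as possible, and is at most (1 − 1/r) · n^2/2. For r = 4, n = 226: the density bound is (3/4) · 51076/2 = 38307/2 ≈ 19153.5. The integer-valued extremum is e(T(226, 4)) = 19153, which is strictly less than the density bound 38307/2 since 4 ∤ 226 (the parts of T(226, 4) cannot all be equal).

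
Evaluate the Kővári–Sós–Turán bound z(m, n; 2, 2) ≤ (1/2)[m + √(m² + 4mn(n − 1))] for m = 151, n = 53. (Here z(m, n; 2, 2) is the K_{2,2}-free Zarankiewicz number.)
z(151, 53; 2, 2) ≤ (1/2)[151 + √(151² + 4·151·53·52)] = (1/2)[151 + √1687425] = 725.0046

Kővári–Sós–Turán: let r_1, ..., r_151 be the row sums and z = Σ r_i the total number of 1s. Each pair of columns can share at most one row with both entries 1 (else a 2×2 all-ones block appears), so Σ_i C(r_i, 2) ≤ C(53, 2) = 1378. By convexity Σ_i C(r_i, 2) ≥ 151·C(z/151, 2) = z(z − 151)/(2·151), giving z² − 151z − 151·53·52 ≤ 0 and hence z ≤ (1/2)[151 + √(22801 + 4·416156)] = (1/2)[151 + √1687425] ≈ (1/2)(151 + 1299.0092) = 725.0046.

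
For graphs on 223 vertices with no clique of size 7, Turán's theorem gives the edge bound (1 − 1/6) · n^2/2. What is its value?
Turán density bound = (5/6) · 223^2/2 = 248645/12 ≈ 20720.4167

Turán's theorem: ex(n, K_{r+1}) is achieved by the complete r-partite Turán graph T(n, r) with parts as balanced as possible, and is at most (1 − 1/r) · n^2/2. For r = 6, n = 223: the density bound is (5/6) · 49729/2 = 248645/12 ≈ 20720.4167. The integer-valued extremum is e(T(223, 6)) = 20720, which is strictly less than the density bound 248645/12 since 6 ∤ 223 (the parts of T(223, 6) cannot all be equal).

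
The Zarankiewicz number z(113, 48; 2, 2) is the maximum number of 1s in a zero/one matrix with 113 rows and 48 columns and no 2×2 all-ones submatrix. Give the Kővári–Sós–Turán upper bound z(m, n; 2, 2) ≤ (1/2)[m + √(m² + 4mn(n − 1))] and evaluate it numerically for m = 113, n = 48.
z(113, 48; 2, 2) ≤ (1/2)[113 + √(113² + 4·113·48·47)] = (1/2)[113 + √1032481] = 564.5554

Kővári–Sós–Turán: let r_1, ..., r_113 be the row sums and z = Σ r_i the total number of 1s. Each pair of columns can share at most one row with both entries 1 (else a 2×2 all-ones block appears), so Σ_i C(r_i, 2) ≤ C(48, 2) = 1128. By convexity Σ_i C(r_i, 2) ≥ 113·C(z/113, 2) = z(z − 113)/(2·113), giving z² − 113z − 113·48·47 ≤ 0 and hence z ≤ (1/2)[113 + √(12769 + 4·254928)] = (1/2)[113 + √1032481] ≈ (1/2)(113 + 1016.1107) = 564.5554.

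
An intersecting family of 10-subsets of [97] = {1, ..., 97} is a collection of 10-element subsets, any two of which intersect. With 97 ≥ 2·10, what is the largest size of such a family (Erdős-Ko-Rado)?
max |F| = C(96, 9) = 1296543270880

The Erdős-Ko-Rado theorem states: for n ≥ 2k, an intersecting family of k-subsets of an n-element set has size at most C(n − 1, k − 1), with equality for 'star' families {A ⊆ [n] : |A| = k, i ∈ A} (fix an element i). For n = 97, k = 10: C(96, 9) = 1296543270880.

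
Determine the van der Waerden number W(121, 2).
W(121, 2) = 121 + 1 = 122

A 2-term AP is any pair of integers, so a monochromatic 2-AP exists iff some colour is used at least twice. With 121 colours, the colouring i ↦ i on {1, ..., 121} uses each colour once, avoiding any monochromatic pair, so W(121, 2) > 121. For {1, ..., 122}, pigeonhole forces two integers of the same colour, which form a monochromatic 2-AP. Hence W(121, 2) = 122.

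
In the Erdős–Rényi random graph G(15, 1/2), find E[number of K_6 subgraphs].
E[# K_6] = C(15, 6) · (1/2)^C(6, 2) = 5005 / 2^15 ≈ 0.152740

For each 6-subset S of vertices (there are C(15, 6) = 5005 such S), let X_S = 1 if S induces a K_6 (all C(6, 2) = 15 edges present). Then P(X_S = 1) = (1/2)^15 = 1/32768. By linearity of expectation, E[# K_6] = C(15, 6) · (1/2)^15 = 5005 / 32768 ≈ 0.152740.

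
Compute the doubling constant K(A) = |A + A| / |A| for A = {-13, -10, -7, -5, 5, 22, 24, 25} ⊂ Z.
K = |A + A| / |A| = 32/8 = 4

Enumerate A + A = {a + b : a, b ∈ A}. With |A| = 8, there are |A|^2 = 64 ordered sum pairs; collecting distinct values, A + A = {-26, -23, -20, -18, -17, -15, -14, -12, -10, -8, -5, -2, 0, 9, 10, 11, 12, 14, 15, 17, 18, 19, 20, 27, 29, 30, 44, 46, 47, 48, 49, 50}, so |A + A| = 32. Thus K = 32/8 = 4. For comparison, the minimum possible |A + A| over all 8-element sets is 2·8 − 1 = 15 (so min K = 15/8), attained only by arithmetic progressions.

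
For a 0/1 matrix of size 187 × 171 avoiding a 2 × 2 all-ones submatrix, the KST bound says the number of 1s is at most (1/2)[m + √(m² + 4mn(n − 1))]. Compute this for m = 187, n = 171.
z(187, 171; 2, 2) ≤ (1/2)[187 + √(187² + 4·187·171·170)] = (1/2)[187 + √21779329] = 2426.9164

Kővári–Sós–Turán: let r_1, ..., r_187 be the row sums and z = Σ r_i the total number of 1s. Each pair of columns can share at most one row with both entries 1 (else a 2×2 all-ones block appears), so Σ_i C(r_i, 2) ≤ C(171, 2) = 14535. By convexity Σ_i C(r_i, 2) ≥ 187·C(z/187, 2) = z(z − 187)/(2·187), giving z² − 187z − 187·171·170 ≤ 0 and hence z ≤ (1/2)[187 + √(34969 + 4·5436090)] = (1/2)[187 + √21779329] ≈ (1/2)(187 + 4666.8329) = 2426.9164.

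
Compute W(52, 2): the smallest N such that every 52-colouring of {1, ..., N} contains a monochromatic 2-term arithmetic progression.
W(52, 2) = 52 + 1 = 53

A 2-term AP is any pair of integers, so a monochromatic 2-AP exists iff some colour is used at least twice. With 52 colours, the colouring i ↦ i on {1, ..., 52} uses each colour once, avoiding any monochromatic pair, so W(52, 2) > 52. For {1, ..., 53}, pigeonhole forces two integers of the same colour, which form a monochromatic 2-AP. Hence W(52, 2) = 53.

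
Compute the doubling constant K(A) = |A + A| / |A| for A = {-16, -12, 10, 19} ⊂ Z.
K = |A + A| / |A| = 10/4 = 5/2

Enumerate A + A = {a + b : a, b ∈ A}. With |A| = 4, there are |A|^2 = 16 ordered sum pairs; collecting distinct values, A + A = {-32, -28, -24, -6, -2, 3, 7, 20, 29, 38}, so |A + A| = 10. Thus K = 10/4 = 5/2. For comparison, the minimum possible |A + A| over all 4-element sets is 2·4 − 1 = 7 (so min K = 7/4), attained only by arithmetic progressions.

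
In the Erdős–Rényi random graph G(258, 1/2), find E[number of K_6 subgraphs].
E[# K_6] = C(258, 6) · (1/2)^C(6, 2) = 386326692928 / 2^15 = 6036354577/512 ≈ 11789755.033203

For each 6-subset S of vertices (there are C(258, 6) = 386326692928 such S), let X_S = 1 if S induces a K_6 (all C(6, 2) = 15 edges present). Then P(X_S = 1) = (1/2)^15 = 1/32768. By linearity of expectation, E[# K_6] = C(258, 6) · (1/2)^15 = 386326692928 / 32768 = 6036354577/512 ≈ 11789755.033203.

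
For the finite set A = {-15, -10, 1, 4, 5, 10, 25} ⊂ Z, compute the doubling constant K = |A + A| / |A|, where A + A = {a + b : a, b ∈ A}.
K = |A + A| / |A| = 25/7

Enumerate A + A = {a + b : a, b ∈ A}. With |A| = 7, there are |A|^2 = 49 ordered sum pairs; collecting distinct values, A + A = {-30, -25, -20, -14, -11, -10, -9, -6, -5, 0, 2, 5, 6, 8, 9, 10, 11, 14, 15, 20, 26, 29, 30, 35, 50}, so |A + A| = 25. Thus K = 25/7. For comparison, the minimum possible |A + A| over all 7-element sets is 2·7 − 1 = 13 (so min K = 13/7), attained only by arithmetic progressions.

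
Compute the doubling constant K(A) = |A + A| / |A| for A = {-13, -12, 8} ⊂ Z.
K = |A + A| / |A| = 6/3 = 2

Enumerate A + A = {a + b : a, b ∈ A}. With |A| = 3, there are |A|^2 = 9 ordered sum pairs; collecting distinct values, A + A = {-26, -25, -24, -5, -4, 16}, so |A + A| = 6. Thus K = 6/3 = 2. For comparison, the minimum possible |A + A| over all 3-element sets is 2·3 − 1 = 5 (so min K = 5/3), attained only by arithmetic progressions.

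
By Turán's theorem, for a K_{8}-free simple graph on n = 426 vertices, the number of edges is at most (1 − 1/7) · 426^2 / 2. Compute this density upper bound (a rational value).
Turán density bound = (6/7) · 426^2/2 = 544428/7 ≈ 77775.4286

Turán's theorem: ex(n, K_{r+1}) is achieved by the complete r-partite Turán graph T(n, r) with parts as balanced as possible, and is at most (1 − 1/r) · n^2/2. For r = 7, n = 426: the density bound is (6/7) · 181476/2 = 544428/7 ≈ 77775.4286. The integer-valued extremum is e(T(426, 7)) = 77775, which is strictly less than the density bound 544428/7 since 7 ∤ 426 (the parts of T(426, 7) cannot all be equal).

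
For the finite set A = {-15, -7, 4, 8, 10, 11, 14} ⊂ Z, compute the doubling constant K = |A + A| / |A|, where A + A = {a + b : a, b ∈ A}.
K = |A + A| / |A| = 26/7

Enumerate A + A = {a + b : a, b ∈ A}. With |A| = 7, there are |A|^2 = 49 ordered sum pairs; collecting distinct values, A + A = {-30, -22, -14, -11, -7, -5, -4, -3, -1, 1, 3, 4, 7, 8, 12, 14, 15, 16, 18, 19, 20, 21, 22, 24, 25, 28}, so |A + A| = 26. Thus K = 26/7. For comparison, the minimum possible |A + A| over all 7-element sets is 2·7 − 1 = 13 (so min K = 13/7), attained only by arithmetic progressions.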